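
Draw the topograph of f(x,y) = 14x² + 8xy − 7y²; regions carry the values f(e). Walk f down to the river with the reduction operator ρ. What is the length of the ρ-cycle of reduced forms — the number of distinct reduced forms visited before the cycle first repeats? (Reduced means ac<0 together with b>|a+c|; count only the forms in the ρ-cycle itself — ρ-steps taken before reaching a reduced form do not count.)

D = 456, ⌊√D⌋ = 21
river: ρ → (-7,20,2)
river: ρ → (2,20,-7)
river: ρ → (-7,8,14)
river: ρ → (14,20,-1)
river: ρ → (-1,20,14)
river: ρ → (14,8,-7)
ρ-cycle length = 6 (tail of 0 descent steps not counted)

6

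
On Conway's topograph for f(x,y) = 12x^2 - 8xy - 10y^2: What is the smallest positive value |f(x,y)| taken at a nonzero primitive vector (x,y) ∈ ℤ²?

descent: ρ → (-10,8,12)  [lands on river]
river: ρ → (12,16,-6)
river: ρ → (-6,20,6)
river: ρ → (6,16,-12)
river: ρ → (-12,8,10)
river: ρ → (10,12,-10)
closes: descent 1, river 6
min |a| on river = 6

6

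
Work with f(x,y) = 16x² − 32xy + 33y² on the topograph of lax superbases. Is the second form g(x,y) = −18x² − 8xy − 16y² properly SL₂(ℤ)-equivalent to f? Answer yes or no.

D₁ = -1088, D₂ = -1088
f: translate: b→0 (≡-32 mod 32), so (16,-32,33)→(16,0,17)
f: reduced (well bottom): (16,0,17) with a≤c, −a<b≤a
g is negative-definite; reduce −g:
−g: flip: (18,8,16)→(16,-8,18)
−g: reduced (well bottom): (16,-8,18) with a≤c, −a<b≤a
flip sign back: reduced form of g is (-16,8,-18)
reduced forms (16, 0, 17) vs (-16, 8, -18) ⇒ inequivalent

no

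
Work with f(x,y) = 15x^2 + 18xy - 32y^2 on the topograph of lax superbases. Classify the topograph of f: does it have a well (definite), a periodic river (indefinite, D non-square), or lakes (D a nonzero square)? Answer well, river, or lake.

D = b²−4ac = 18² − 4·15·(-32) = 2244
D > 0 non-square ⇒ indefinite ⇒ periodic river

river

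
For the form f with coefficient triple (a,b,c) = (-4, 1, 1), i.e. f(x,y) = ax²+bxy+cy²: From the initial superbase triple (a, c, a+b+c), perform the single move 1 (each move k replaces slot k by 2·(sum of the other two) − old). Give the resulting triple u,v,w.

start (-4,1,-2) = (f(1,0),f(0,1),f(1,1))
replace slot 1: 2·(1+(-2)) − (-4) = 2 → (2,1,-2)

2,1,-2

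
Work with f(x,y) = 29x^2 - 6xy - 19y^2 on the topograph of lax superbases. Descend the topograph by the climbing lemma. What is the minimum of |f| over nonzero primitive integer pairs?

descent: ρ → (-19,44,4)  [lands on river]
river: ρ → (4,44,-19)
river: ρ → (-19,32,16)
river: ρ → (16,32,-19)
closes: descent 1, river 4
min |a| on river = 4

4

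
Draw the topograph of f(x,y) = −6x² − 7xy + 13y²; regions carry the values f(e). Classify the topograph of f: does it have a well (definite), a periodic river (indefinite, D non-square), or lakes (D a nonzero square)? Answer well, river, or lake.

D = b²−4ac = (-7)² − 4·(-6)·13 = 361
D = 19² is a perfect square ⇒ form factors over ℤ ⇒ lakes

lake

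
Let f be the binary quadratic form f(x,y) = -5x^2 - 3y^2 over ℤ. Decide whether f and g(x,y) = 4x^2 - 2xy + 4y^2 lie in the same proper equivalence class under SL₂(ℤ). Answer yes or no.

D₁ = -60, D₂ = -60
f is negative-definite; reduce −f:
−f: flip: (5,0,3)→(3,0,5)
−f: reduced (well bottom): (3,0,5) with a≤c, −a<b≤a
flip sign back: reduced form of f is (-3,0,-5)
g: flip: (4,-2,4)→(4,2,4)
g: reduced (well bottom): (4,2,4) with a≤c, −a<b≤a
reduced forms (-3, 0, -5) vs (4, 2, 4) ⇒ inequivalent

no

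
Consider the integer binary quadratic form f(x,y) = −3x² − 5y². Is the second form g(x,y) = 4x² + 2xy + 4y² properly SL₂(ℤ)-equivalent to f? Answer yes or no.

D₁ = -60, D₂ = -60
f is negative-definite; reduce −f:
−f: reduced (well bottom): (3,0,5) with a≤c, −a<b≤a
flip sign back: reduced form of f is (-3,0,-5)
g: reduced (well bottom): (4,2,4) with a≤c, −a<b≤a
reduced forms (-3, 0, -5) vs (4, 2, 4) ⇒ inequivalent

no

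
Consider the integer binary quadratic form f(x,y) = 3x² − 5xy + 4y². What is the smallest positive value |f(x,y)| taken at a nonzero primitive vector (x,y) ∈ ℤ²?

translate: b→1 (≡-5 mod 6), so (3,-5,4)→(3,1,2)
flip: (3,1,2)→(2,-1,3)
reduced (well bottom): (2,-1,3) with a≤c, −a<b≤a
well minimum = a = 2

2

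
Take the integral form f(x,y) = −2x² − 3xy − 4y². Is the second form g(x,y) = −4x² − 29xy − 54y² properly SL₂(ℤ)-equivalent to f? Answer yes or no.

D₁ = -23, D₂ = -23
f is negative-definite; reduce −f:
−f: translate: b→-1 (≡3 mod 4), so (2,3,4)→(2,-1,3)
−f: reduced (well bottom): (2,-1,3) with a≤c, −a<b≤a
flip sign back: reduced form of f is (-2,1,-3)
g is negative-definite; reduce −g:
−g: translate: b→-3 (≡29 mod 8), so (4,29,54)→(4,-3,2)
−g: flip: (4,-3,2)→(2,3,4)
−g: translate: b→-1 (≡3 mod 4), so (2,3,4)→(2,-1,3)
−g: reduced (well bottom): (2,-1,3) with a≤c, −a<b≤a
flip sign back: reduced form of g is (-2,1,-3)
reduced forms (-2, 1, -3) vs (-2, 1, -3) ⇒ equivalent

yes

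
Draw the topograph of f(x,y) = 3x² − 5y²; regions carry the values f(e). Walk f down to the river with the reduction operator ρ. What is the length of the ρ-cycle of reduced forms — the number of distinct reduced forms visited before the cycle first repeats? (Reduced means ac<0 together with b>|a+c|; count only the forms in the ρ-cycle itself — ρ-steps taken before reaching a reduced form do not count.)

D = 60, ⌊√D⌋ = 7
descent: ρ → (-5,0,3)
descent: ρ → (3,6,-2)  [lands on river]
river: ρ → (-2,6,3)
ρ-cycle length = 2 (tail of 2 descent steps not counted)

2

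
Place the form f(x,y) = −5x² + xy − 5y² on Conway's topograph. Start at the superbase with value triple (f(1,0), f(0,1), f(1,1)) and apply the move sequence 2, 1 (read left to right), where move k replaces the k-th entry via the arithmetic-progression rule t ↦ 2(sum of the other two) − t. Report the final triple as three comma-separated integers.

start (-5,-5,-9) = (f(1,0),f(0,1),f(1,1))
replace slot 2: 2·((-5)+(-9)) − (-5) = -23 → (-5,-23,-9)
replace slot 1: 2·((-23)+(-9)) − (-5) = -59 → (-59,-23,-9)

-59,-23,-9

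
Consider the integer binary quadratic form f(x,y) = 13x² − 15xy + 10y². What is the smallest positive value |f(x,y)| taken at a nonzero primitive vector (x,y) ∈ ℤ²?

translate: b→11 (≡-15 mod 26), so (13,-15,10)→(13,11,8)
flip: (13,11,8)→(8,-11,13)
translate: b→5 (≡-11 mod 16), so (8,-11,13)→(8,5,10)
reduced (well bottom): (8,5,10) with a≤c, −a<b≤a
well minimum = a = 8

8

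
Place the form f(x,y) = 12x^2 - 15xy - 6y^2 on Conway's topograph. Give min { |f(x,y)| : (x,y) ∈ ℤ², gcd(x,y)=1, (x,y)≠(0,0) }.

descent: ρ → (-6,15,12)  [lands on river]
river: ρ → (12,9,-9)
river: ρ → (-9,9,12)
river: ρ → (12,15,-6)
river: ρ → (-6,21,3)
river: ρ → (3,21,-6)
closes: descent 1, river 6
min |a| on river = 3

3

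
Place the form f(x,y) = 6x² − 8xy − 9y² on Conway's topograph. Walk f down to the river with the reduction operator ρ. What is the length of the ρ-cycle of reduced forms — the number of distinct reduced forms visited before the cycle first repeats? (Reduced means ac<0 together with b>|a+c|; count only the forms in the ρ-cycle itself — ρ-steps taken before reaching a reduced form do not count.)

D = 280, ⌊√D⌋ = 16
descent: ρ → (-9,8,6)  [lands on river]
river: ρ → (6,16,-1)
river: ρ → (-1,16,6)
river: ρ → (6,8,-9)
river: ρ → (-9,10,5)
river: ρ → (5,10,-9)
ρ-cycle length = 6 (tail of 1 descent step not counted)

6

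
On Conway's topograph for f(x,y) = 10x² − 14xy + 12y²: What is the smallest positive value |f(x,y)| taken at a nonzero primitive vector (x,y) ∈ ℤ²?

translate: b→6 (≡-14 mod 20), so (10,-14,12)→(10,6,8)
flip: (10,6,8)→(8,-6,10)
reduced (well bottom): (8,-6,10) with a≤c, −a<b≤a
well minimum = a = 8

8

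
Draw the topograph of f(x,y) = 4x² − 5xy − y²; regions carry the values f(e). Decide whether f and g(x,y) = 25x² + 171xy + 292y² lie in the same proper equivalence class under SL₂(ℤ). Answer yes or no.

D₁ = 41, D₂ = 41
river cycle of f (length 10): (-1, 5, 4), (4, 3, -2), (-2, 5, 2), (2, 3, -4), (-4, 5, 1), (1, 5, -4), (-4, 3, 2), (2, 5, -2), (-2, 3, 4), (4, 5, -1)
river cycle of g (length 10): (4, 3, -2), (-2, 5, 2), (2, 3, -4), (-4, 5, 1), (1, 5, -4), (-4, 3, 2), (2, 5, -2), (-2, 3, 4), (4, 5, -1), (-1, 5, 4)
cycles coincide ⇒ equivalent

yes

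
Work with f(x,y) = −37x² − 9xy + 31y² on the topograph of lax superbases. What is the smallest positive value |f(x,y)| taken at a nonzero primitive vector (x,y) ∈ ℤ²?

descent: ρ → (31,9,-37)  [lands on river]
river: ρ → (-37,65,3)
river: ρ → (3,67,-15)
river: ρ → (-15,53,31)
closes: descent 1, river 4
min |a| on river = 3

3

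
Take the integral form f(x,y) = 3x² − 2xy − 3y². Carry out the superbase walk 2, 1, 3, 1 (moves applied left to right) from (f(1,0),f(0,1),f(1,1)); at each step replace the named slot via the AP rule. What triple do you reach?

start (3,-3,-2) = (f(1,0),f(0,1),f(1,1))
replace slot 2: 2·(3+(-2)) − (-3) = 5 → (3,5,-2)
replace slot 1: 2·(5+(-2)) − 3 = 3 → (3,5,-2)
replace slot 3: 2·(3+5) − (-2) = 18 → (3,5,18)
replace slot 1: 2·(5+18) − 3 = 43 → (43,5,18)

43,5,18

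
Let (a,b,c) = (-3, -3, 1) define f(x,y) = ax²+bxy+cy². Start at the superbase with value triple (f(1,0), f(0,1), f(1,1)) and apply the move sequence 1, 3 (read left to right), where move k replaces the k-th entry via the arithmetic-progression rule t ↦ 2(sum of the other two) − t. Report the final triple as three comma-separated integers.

start (-3,1,-5) = (f(1,0),f(0,1),f(1,1))
replace slot 1: 2·(1+(-5)) − (-3) = -5 → (-5,1,-5)
replace slot 3: 2·((-5)+1) − (-5) = -3 → (-5,1,-3)

-5,1,-3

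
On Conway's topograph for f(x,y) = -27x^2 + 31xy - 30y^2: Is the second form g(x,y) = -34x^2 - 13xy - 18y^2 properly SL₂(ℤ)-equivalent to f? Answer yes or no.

D₁ = -2279, D₂ = -2279
f is negative-definite; reduce −f:
−f: translate: b→23 (≡-31 mod 54), so (27,-31,30)→(27,23,26)
−f: flip: (27,23,26)→(26,-23,27)
−f: reduced (well bottom): (26,-23,27) with a≤c, −a<b≤a
flip sign back: reduced form of f is (-26,23,-27)
g is negative-definite; reduce −g:
−g: flip: (34,13,18)→(18,-13,34)
−g: reduced (well bottom): (18,-13,34) with a≤c, −a<b≤a
flip sign back: reduced form of g is (-18,13,-34)
reduced forms (-26, 23, -27) vs (-18, 13, -34) ⇒ inequivalent

no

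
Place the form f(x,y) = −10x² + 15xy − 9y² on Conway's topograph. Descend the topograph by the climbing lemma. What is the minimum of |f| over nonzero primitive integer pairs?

translate: b→5 (≡-15 mod 20), so (10,-15,9)→(10,5,4)
flip: (10,5,4)→(4,-5,10)
translate: b→3 (≡-5 mod 8), so (4,-5,10)→(4,3,9)
reduced (well bottom): (4,3,9) with a≤c, −a<b≤a
well minimum |f| = |-4| = 4 (negative-definite)

4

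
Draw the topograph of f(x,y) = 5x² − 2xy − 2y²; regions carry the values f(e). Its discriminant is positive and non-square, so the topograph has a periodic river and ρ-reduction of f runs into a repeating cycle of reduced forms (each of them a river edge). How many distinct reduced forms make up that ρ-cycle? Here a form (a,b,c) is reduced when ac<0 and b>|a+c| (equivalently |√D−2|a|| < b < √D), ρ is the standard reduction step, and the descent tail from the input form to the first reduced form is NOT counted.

D = 44, ⌊√D⌋ = 6
descent: ρ → (-2,6,1)  [lands on river]
river: ρ → (1,6,-2)
ρ-cycle length = 2 (tail of 1 descent step not counted)

2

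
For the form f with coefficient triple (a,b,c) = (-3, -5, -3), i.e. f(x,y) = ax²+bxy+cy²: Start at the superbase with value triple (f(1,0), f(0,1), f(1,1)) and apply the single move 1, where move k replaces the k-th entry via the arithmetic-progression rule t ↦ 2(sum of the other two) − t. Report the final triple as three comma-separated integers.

start (-3,-3,-11) = (f(1,0),f(0,1),f(1,1))
replace slot 1: 2·((-3)+(-11)) − (-3) = -25 → (-25,-3,-11)

-25,-3,-11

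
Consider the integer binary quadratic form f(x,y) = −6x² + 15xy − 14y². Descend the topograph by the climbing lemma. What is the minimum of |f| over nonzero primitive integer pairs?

translate: b→-3 (≡-15 mod 12), so (6,-15,14)→(6,-3,5)
flip: (6,-3,5)→(5,3,6)
reduced (well bottom): (5,3,6) with a≤c, −a<b≤a
well minimum |f| = |-5| = 5 (negative-definite)

5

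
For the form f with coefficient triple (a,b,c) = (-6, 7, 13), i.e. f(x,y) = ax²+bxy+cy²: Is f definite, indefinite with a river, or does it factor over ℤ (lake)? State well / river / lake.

D = b²−4ac = 7² − 4·(-6)·13 = 361
D = 19² is a perfect square ⇒ form factors over ℤ ⇒ lakes

lake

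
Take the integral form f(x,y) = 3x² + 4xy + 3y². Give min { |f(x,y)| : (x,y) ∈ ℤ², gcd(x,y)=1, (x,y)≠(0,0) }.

translate: b→-2 (≡4 mod 6), so (3,4,3)→(3,-2,2)
flip: (3,-2,2)→(2,2,3)
reduced (well bottom): (2,2,3) with a≤c, −a<b≤a
well minimum = a = 2

2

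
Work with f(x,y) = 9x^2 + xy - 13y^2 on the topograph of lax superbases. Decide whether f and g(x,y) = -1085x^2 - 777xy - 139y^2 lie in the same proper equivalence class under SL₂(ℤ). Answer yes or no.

D₁ = 469, D₂ = 469
river cycle of f (length 4): (9, 19, -3), (-3, 17, 15), (15, 13, -5), (-5, 17, 9)
river cycle of g (length 4): (-5, 17, 9), (9, 19, -3), (-3, 17, 15), (15, 13, -5)
cycles coincide ⇒ equivalent

yes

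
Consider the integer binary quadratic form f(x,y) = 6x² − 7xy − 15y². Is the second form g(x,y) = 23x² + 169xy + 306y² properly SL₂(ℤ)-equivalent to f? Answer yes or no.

D₁ = 409, D₂ = 409
river cycle of f (length 54): (6, 17, -5), (-5, 13, 12), (12, 11, -6), (-6, 13, 10), (10, 7, -9), (-9, 11, 8), (8, 5, -12), (-12, 19, 1), (1, 19, -12), (-12, 5, 8), … (44 more)
river cycle of g (length 54): (-2, 19, 6), (6, 17, -5), (-5, 13, 12), (12, 11, -6), (-6, 13, 10), (10, 7, -9), (-9, 11, 8), (8, 5, -12), (-12, 19, 1), (1, 19, -12), … (44 more)
cycles coincide ⇒ equivalent

yes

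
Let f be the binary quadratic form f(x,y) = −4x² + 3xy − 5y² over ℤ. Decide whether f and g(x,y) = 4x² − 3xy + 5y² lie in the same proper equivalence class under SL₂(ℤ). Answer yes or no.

D₁ = -71, D₂ = -71
f is negative-definite; reduce −f:
−f: reduced (well bottom): (4,-3,5) with a≤c, −a<b≤a
flip sign back: reduced form of f is (-4,3,-5)
g: reduced (well bottom): (4,-3,5) with a≤c, −a<b≤a
reduced forms (-4, 3, -5) vs (4, -3, 5) ⇒ inequivalent

no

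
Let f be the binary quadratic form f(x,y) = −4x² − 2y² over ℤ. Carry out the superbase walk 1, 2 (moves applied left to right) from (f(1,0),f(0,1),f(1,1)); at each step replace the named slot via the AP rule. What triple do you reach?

start (-4,-2,-6) = (f(1,0),f(0,1),f(1,1))
replace slot 1: 2·((-2)+(-6)) − (-4) = -12 → (-12,-2,-6)
replace slot 2: 2·((-12)+(-6)) − (-2) = -34 → (-12,-34,-6)

-12,-34,-6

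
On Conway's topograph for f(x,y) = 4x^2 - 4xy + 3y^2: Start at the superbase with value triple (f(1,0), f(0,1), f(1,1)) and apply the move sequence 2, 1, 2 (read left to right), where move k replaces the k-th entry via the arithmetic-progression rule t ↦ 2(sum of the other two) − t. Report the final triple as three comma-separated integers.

start (4,3,3) = (f(1,0),f(0,1),f(1,1))
replace slot 2: 2·(4+3) − 3 = 11 → (4,11,3)
replace slot 1: 2·(11+3) − 4 = 24 → (24,11,3)
replace slot 2: 2·(24+3) − 11 = 43 → (24,43,3)

24,43,3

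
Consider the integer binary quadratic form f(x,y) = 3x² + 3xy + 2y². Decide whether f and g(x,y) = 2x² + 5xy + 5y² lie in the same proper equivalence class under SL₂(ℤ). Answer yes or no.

D₁ = -15, D₂ = -15
f: flip: (3,3,2)→(2,-3,3)
f: translate: b→1 (≡-3 mod 4), so (2,-3,3)→(2,1,2)
f: reduced (well bottom): (2,1,2) with a≤c, −a<b≤a
g: translate: b→1 (≡5 mod 4), so (2,5,5)→(2,1,2)
g: reduced (well bottom): (2,1,2) with a≤c, −a<b≤a
reduced forms (2, 1, 2) vs (2, 1, 2) ⇒ equivalent

yes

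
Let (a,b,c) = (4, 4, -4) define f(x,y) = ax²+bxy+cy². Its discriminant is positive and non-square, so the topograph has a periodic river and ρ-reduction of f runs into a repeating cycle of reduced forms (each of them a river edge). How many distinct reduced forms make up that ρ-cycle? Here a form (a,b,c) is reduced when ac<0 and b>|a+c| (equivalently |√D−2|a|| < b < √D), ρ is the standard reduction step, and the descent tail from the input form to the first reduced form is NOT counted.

D = 80, ⌊√D⌋ = 8
river: ρ → (-4,4,4)
river: ρ → (4,4,-4)
ρ-cycle length = 2 (tail of 0 descent steps not counted)

2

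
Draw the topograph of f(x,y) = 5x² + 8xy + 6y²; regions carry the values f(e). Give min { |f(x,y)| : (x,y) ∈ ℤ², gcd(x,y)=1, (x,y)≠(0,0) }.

translate: b→-2 (≡8 mod 10), so (5,8,6)→(5,-2,3)
flip: (5,-2,3)→(3,2,5)
reduced (well bottom): (3,2,5) with a≤c, −a<b≤a
well minimum = a = 3

3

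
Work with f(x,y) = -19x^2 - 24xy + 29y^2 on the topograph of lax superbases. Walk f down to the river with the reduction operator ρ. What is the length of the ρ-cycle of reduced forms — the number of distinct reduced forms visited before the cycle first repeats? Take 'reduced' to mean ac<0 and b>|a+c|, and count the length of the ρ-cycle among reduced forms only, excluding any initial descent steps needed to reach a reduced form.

D = 2780, ⌊√D⌋ = 52
descent: ρ → (29,24,-19)  [lands on river]
river: ρ → (-19,52,1)
river: ρ → (1,52,-19)
river: ρ → (-19,24,29)
river: ρ → (29,34,-14)
river: ρ → (-14,50,5)
river: ρ → (5,50,-14)
river: ρ → (-14,34,29)
ρ-cycle length = 8 (tail of 1 descent step not counted)

8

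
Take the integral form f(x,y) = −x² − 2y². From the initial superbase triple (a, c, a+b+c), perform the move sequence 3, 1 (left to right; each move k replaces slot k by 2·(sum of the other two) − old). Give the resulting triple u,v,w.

start (-1,-2,-3) = (f(1,0),f(0,1),f(1,1))
replace slot 3: 2·((-1)+(-2)) − (-3) = -3 → (-1,-2,-3)
replace slot 1: 2·((-2)+(-3)) − (-1) = -9 → (-9,-2,-3)

-9,-2,-3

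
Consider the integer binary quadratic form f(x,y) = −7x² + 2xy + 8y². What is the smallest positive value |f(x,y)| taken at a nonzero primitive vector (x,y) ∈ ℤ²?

river: ρ → (8,14,-1)
river: ρ → (-1,14,8)
river: ρ → (8,2,-7)
river: ρ → (-7,12,3)
river: ρ → (3,12,-7)
river: ρ → (-7,2,8)
closes: descent 0, river 6
min |a| on river = 1

1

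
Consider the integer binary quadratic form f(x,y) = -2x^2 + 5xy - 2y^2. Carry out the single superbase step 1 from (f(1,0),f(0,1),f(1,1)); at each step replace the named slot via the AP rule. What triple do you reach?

start (-2,-2,1) = (f(1,0),f(0,1),f(1,1))
replace slot 1: 2·((-2)+1) − (-2) = 0 → (0,-2,1)

0,-2,1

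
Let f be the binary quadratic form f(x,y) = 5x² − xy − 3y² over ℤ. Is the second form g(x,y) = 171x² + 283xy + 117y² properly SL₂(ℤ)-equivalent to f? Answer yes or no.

D₁ = 61, D₂ = 61
river cycle of f (length 6): (-3, 7, 1), (1, 7, -3), (-3, 5, 3), (3, 7, -1), (-1, 7, 3), (3, 5, -3)
river cycle of g (length 6): (-3, 7, 1), (1, 7, -3), (-3, 5, 3), (3, 7, -1), (-1, 7, 3), (3, 5, -3)
cycles coincide ⇒ equivalent

yes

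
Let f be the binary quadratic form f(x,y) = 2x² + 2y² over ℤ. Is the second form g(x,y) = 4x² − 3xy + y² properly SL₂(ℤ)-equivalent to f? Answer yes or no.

D₁ = -16, D₂ = -7
discriminants differ ⇒ not SL₂(ℤ)-equivalent

no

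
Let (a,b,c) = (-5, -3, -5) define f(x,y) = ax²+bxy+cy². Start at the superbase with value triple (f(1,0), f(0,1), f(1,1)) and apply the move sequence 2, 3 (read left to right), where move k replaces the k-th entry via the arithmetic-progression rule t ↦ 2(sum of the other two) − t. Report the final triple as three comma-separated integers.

start (-5,-5,-13) = (f(1,0),f(0,1),f(1,1))
replace slot 2: 2·((-5)+(-13)) − (-5) = -31 → (-5,-31,-13)
replace slot 3: 2·((-5)+(-31)) − (-13) = -59 → (-5,-31,-59)

-5,-31,-59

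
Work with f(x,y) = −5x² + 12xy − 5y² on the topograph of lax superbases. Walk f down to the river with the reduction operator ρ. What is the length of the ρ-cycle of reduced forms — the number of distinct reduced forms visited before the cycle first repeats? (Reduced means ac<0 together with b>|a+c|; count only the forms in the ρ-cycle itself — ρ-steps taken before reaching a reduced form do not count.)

D = 44, ⌊√D⌋ = 6
descent: ρ → (-5,-2,2)
descent: ρ → (2,6,-1)  [lands on river]
river: ρ → (-1,6,2)
ρ-cycle length = 2 (tail of 2 descent steps not counted)

2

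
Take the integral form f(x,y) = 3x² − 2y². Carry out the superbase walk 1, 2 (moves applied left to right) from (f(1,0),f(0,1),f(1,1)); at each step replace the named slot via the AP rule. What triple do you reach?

start (3,-2,1) = (f(1,0),f(0,1),f(1,1))
replace slot 1: 2·((-2)+1) − 3 = -5 → (-5,-2,1)
replace slot 2: 2·((-5)+1) − (-2) = -6 → (-5,-6,1)

-5,-6,1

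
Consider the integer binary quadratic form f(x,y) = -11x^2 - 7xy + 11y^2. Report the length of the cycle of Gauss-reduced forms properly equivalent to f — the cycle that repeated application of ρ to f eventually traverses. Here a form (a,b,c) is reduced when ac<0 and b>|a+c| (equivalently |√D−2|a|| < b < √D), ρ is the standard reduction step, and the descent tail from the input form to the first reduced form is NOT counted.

D = 533, ⌊√D⌋ = 23
descent: ρ → (11,7,-11)  [lands on river]
river: ρ → (-11,15,7)
river: ρ → (7,13,-13)
river: ρ → (-13,13,7)
river: ρ → (7,15,-11)
river: ρ → (-11,7,11)
river: ρ → (11,15,-7)
river: ρ → (-7,13,13)
river: ρ → (13,13,-7)
river: ρ → (-7,15,11)
ρ-cycle length = 10 (tail of 1 descent step not counted)

10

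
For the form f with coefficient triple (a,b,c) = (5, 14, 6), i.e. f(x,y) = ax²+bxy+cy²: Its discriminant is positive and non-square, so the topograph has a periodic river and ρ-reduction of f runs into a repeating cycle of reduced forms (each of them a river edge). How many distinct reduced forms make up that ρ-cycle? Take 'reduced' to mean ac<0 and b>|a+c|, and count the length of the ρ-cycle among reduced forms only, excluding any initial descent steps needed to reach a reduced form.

D = 76, ⌊√D⌋ = 8
descent: ρ → (6,-2,-3)
descent: ρ → (-3,8,1)  [lands on river]
river: ρ → (1,8,-3)
river: ρ → (-3,4,5)
river: ρ → (5,6,-2)
river: ρ → (-2,6,5)
river: ρ → (5,4,-3)
ρ-cycle length = 6 (tail of 2 descent steps not counted)

6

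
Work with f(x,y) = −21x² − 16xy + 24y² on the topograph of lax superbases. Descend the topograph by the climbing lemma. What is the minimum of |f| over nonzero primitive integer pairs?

descent: ρ → (24,16,-21)  [lands on river]
river: ρ → (-21,26,19)
river: ρ → (19,12,-28)
river: ρ → (-28,44,3)
river: ρ → (3,46,-13)
river: ρ → (-13,32,24)
closes: descent 1, river 6
min |a| on river = 3

3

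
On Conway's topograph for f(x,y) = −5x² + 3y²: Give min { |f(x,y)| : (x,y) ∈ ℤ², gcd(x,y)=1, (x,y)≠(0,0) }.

descent: ρ → (3,6,-2)  [lands on river]
river: ρ → (-2,6,3)
closes: descent 1, river 2
min |a| on river = 2

2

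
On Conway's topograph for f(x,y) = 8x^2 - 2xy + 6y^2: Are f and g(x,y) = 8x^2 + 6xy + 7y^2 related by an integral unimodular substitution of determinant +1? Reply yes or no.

D₁ = -188, D₂ = -188
f: flip: (8,-2,6)→(6,2,8)
f: reduced (well bottom): (6,2,8) with a≤c, −a<b≤a
g: flip: (8,6,7)→(7,-6,8)
g: reduced (well bottom): (7,-6,8) with a≤c, −a<b≤a
reduced forms (6, 2, 8) vs (7, -6, 8) ⇒ inequivalent

no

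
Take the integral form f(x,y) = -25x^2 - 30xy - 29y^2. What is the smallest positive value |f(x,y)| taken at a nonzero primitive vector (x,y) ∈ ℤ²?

translate: b→-20 (≡30 mod 50), so (25,30,29)→(25,-20,24)
flip: (25,-20,24)→(24,20,25)
reduced (well bottom): (24,20,25) with a≤c, −a<b≤a
well minimum |f| = |-24| = 24 (negative-definite)

24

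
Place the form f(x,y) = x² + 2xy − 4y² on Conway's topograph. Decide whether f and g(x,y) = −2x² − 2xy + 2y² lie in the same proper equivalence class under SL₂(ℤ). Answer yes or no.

D₁ = 20, D₂ = 20
river cycle of f (length 2): (1, 4, -1), (-1, 4, 1)
river cycle of g (length 2): (2, 2, -2), (-2, 2, 2)
cycles differ ⇒ inequivalent

no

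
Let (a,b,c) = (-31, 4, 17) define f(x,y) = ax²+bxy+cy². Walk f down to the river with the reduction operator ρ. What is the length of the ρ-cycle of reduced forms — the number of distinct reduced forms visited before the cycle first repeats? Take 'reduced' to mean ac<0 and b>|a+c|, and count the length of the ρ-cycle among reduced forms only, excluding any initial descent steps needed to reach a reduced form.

D = 2124, ⌊√D⌋ = 46
descent: ρ → (17,30,-18)  [lands on river]
river: ρ → (-18,42,5)
river: ρ → (5,38,-34)
river: ρ → (-34,30,9)
river: ρ → (9,42,-10)
river: ρ → (-10,38,17)
ρ-cycle length = 6 (tail of 1 descent step not counted)

6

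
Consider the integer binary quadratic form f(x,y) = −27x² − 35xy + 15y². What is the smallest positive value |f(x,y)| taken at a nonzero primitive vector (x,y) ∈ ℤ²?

descent: ρ → (15,35,-27)  [lands on river]
river: ρ → (-27,19,23)
river: ρ → (23,27,-23)
river: ρ → (-23,19,27)
river: ρ → (27,35,-15)
river: ρ → (-15,25,37)
river: ρ → (37,49,-3)
river: ρ → (-3,53,3)
river: ρ → (3,49,-37)
river: ρ → (-37,25,15)
closes: descent 1, river 10
min |a| on river = 3

3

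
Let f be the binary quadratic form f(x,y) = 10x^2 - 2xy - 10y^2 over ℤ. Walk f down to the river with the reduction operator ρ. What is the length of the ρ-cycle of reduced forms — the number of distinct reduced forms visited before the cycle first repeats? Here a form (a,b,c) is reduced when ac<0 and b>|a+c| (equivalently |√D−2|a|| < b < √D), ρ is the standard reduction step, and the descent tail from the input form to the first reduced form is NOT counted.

D = 404, ⌊√D⌋ = 20
descent: ρ → (-10,2,10)  [lands on river]
river: ρ → (10,18,-2)
river: ρ → (-2,18,10)
river: ρ → (10,2,-10)
river: ρ → (-10,18,2)
river: ρ → (2,18,-10)
ρ-cycle length = 6 (tail of 1 descent step not counted)

6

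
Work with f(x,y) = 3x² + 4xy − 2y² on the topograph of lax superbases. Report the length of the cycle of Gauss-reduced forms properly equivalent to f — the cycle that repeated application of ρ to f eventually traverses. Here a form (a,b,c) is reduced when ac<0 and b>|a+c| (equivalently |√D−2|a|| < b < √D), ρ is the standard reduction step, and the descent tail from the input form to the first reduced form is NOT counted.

D = 40, ⌊√D⌋ = 6
river: ρ → (-2,4,3)
river: ρ → (3,2,-3)
river: ρ → (-3,4,2)
river: ρ → (2,4,-3)
river: ρ → (-3,2,3)
river: ρ → (3,4,-2)
ρ-cycle length = 6 (tail of 0 descent steps not counted)

6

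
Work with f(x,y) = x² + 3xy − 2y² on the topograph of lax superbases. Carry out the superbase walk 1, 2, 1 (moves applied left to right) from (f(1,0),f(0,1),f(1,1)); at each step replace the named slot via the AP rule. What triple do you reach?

start (1,-2,2) = (f(1,0),f(0,1),f(1,1))
replace slot 1: 2·((-2)+2) − 1 = -1 → (-1,-2,2)
replace slot 2: 2·((-1)+2) − (-2) = 4 → (-1,4,2)
replace slot 1: 2·(4+2) − (-1) = 13 → (13,4,2)

13,4,2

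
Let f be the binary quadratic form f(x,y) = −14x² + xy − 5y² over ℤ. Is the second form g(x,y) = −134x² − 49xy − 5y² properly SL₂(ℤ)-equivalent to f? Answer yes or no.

D₁ = -279, D₂ = -279
f is negative-definite; reduce −f:
−f: flip: (14,-1,5)→(5,1,14)
−f: reduced (well bottom): (5,1,14) with a≤c, −a<b≤a
flip sign back: reduced form of f is (-5,-1,-14)
g is negative-definite; reduce −g:
−g: flip: (134,49,5)→(5,-49,134)
−g: translate: b→1 (≡-49 mod 10), so (5,-49,134)→(5,1,14)
−g: reduced (well bottom): (5,1,14) with a≤c, −a<b≤a
flip sign back: reduced form of g is (-5,-1,-14)
reduced forms (-5, -1, -14) vs (-5, -1, -14) ⇒ equivalent

yes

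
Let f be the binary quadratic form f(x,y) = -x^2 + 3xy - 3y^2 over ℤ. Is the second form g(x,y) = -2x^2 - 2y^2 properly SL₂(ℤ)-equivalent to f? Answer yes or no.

D₁ = -3, D₂ = -16
discriminants differ ⇒ not SL₂(ℤ)-equivalent

no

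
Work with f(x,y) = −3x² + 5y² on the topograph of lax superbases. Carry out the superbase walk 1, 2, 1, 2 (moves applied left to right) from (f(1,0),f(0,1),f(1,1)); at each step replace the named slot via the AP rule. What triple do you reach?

start (-3,5,2) = (f(1,0),f(0,1),f(1,1))
replace slot 1: 2·(5+2) − (-3) = 17 → (17,5,2)
replace slot 2: 2·(17+2) − 5 = 33 → (17,33,2)
replace slot 1: 2·(33+2) − 17 = 53 → (53,33,2)
replace slot 2: 2·(53+2) − 33 = 77 → (53,77,2)

53,77,2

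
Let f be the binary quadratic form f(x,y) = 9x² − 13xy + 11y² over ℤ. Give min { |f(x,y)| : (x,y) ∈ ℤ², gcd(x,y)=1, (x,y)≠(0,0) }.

translate: b→5 (≡-13 mod 18), so (9,-13,11)→(9,5,7)
flip: (9,5,7)→(7,-5,9)
reduced (well bottom): (7,-5,9) with a≤c, −a<b≤a
well minimum = a = 7

7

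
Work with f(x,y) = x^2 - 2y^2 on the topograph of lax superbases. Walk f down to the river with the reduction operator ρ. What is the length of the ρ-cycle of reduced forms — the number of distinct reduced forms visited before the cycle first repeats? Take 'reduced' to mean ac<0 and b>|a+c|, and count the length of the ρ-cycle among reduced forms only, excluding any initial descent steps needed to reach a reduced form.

D = 8, ⌊√D⌋ = 2
descent: ρ → (-2,0,1)
descent: ρ → (1,2,-1)  [lands on river]
river: ρ → (-1,2,1)
ρ-cycle length = 2 (tail of 2 descent steps not counted)

2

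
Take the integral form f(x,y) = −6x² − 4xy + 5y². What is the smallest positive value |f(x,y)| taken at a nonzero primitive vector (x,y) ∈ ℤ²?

descent: ρ → (5,4,-6)  [lands on river]
river: ρ → (-6,8,3)
river: ρ → (3,10,-3)
river: ρ → (-3,8,6)
river: ρ → (6,4,-5)
river: ρ → (-5,6,5)
closes: descent 1, river 6
min |a| on river = 3

3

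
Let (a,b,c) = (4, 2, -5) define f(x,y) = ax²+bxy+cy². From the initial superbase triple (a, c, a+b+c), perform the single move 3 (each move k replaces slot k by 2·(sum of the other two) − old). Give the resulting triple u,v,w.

start (4,-5,1) = (f(1,0),f(0,1),f(1,1))
replace slot 3: 2·(4+(-5)) − 1 = -3 → (4,-5,-3)

4,-5,-3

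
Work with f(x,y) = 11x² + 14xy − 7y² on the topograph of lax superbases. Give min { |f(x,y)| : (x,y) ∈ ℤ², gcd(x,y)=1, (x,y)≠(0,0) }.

river: ρ → (-7,14,11)
river: ρ → (11,8,-10)
river: ρ → (-10,12,9)
river: ρ → (9,6,-13)
river: ρ → (-13,20,2)
river: ρ → (2,20,-13)
river: ρ → (-13,6,9)
river: ρ → (9,12,-10)
river: ρ → (-10,8,11)
river: ρ → (11,14,-7)
closes: descent 0, river 10
min |a| on river = 2

2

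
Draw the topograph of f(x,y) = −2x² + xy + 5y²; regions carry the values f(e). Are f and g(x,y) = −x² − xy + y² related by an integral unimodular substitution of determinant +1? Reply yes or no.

D₁ = 41, D₂ = 5
discriminants differ ⇒ not SL₂(ℤ)-equivalent

no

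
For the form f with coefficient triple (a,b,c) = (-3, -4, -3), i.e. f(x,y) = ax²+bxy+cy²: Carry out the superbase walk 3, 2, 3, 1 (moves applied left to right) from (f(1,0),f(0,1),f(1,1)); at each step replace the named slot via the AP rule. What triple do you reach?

start (-3,-3,-10) = (f(1,0),f(0,1),f(1,1))
replace slot 3: 2·((-3)+(-3)) − (-10) = -2 → (-3,-3,-2)
replace slot 2: 2·((-3)+(-2)) − (-3) = -7 → (-3,-7,-2)
replace slot 3: 2·((-3)+(-7)) − (-2) = -18 → (-3,-7,-18)
replace slot 1: 2·((-7)+(-18)) − (-3) = -47 → (-47,-7,-18)

-47,-7,-18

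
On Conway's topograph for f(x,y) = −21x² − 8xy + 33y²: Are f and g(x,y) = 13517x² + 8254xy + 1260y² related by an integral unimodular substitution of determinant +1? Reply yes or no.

D₁ = 2836, D₂ = 2836
river cycle of f (length 34): (-21, 34, 20), (20, 46, -9), (-9, 44, 25), (25, 6, -28), (-28, 50, 3), (3, 52, -11), (-11, 36, 35), (35, 34, -12), (-12, 38, 29), (29, 20, -21), … (24 more)
river cycle of g (length 34): (4, 50, -21), (-21, 34, 20), (20, 46, -9), (-9, 44, 25), (25, 6, -28), (-28, 50, 3), (3, 52, -11), (-11, 36, 35), (35, 34, -12), (-12, 38, 29), … (24 more)
cycles coincide ⇒ equivalent

yes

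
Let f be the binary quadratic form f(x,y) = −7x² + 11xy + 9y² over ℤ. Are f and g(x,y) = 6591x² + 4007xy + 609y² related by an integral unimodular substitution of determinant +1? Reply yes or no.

D₁ = 373, D₂ = 373
river cycle of f (length 14): (9, 7, -9), (-9, 11, 7), (7, 17, -3), (-3, 19, 1), (1, 19, -3), (-3, 17, 7), (7, 11, -9), (-9, 7, 9), (9, 11, -7), (-7, 17, 3), … (4 more)
river cycle of g (length 14): (9, 7, -9), (-9, 11, 7), (7, 17, -3), (-3, 19, 1), (1, 19, -3), (-3, 17, 7), (7, 11, -9), (-9, 7, 9), (9, 11, -7), (-7, 17, 3), … (4 more)
cycles coincide ⇒ equivalent

yes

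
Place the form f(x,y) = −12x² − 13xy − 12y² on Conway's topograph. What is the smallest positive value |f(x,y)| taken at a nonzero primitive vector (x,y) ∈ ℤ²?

translate: b→-11 (≡13 mod 24), so (12,13,12)→(12,-11,11)
flip: (12,-11,11)→(11,11,12)
reduced (well bottom): (11,11,12) with a≤c, −a<b≤a
well minimum |f| = |-11| = 11 (negative-definite)

11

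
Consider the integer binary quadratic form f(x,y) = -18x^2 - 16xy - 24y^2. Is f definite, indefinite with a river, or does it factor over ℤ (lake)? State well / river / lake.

D = b²−4ac = (-16)² − 4·(-18)·(-24) = -1472
D < 0 ⇒ definite ⇒ every region one sign ⇒ single well

well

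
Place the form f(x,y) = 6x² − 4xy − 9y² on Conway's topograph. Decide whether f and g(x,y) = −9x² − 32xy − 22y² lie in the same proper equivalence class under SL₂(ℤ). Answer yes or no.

D₁ = 232, D₂ = 232
river cycle of f (length 14): (-9, 4, 6), (6, 8, -7), (-7, 6, 7), (7, 8, -6), (-6, 4, 9), (9, 14, -1), (-1, 14, 9), (9, 4, -6), (-6, 8, 7), (7, 6, -7), … (4 more)
river cycle of g (length 14): (1, 14, -9), (-9, 4, 6), (6, 8, -7), (-7, 6, 7), (7, 8, -6), (-6, 4, 9), (9, 14, -1), (-1, 14, 9), (9, 4, -6), (-6, 8, 7), … (4 more)
cycles coincide ⇒ equivalent

yes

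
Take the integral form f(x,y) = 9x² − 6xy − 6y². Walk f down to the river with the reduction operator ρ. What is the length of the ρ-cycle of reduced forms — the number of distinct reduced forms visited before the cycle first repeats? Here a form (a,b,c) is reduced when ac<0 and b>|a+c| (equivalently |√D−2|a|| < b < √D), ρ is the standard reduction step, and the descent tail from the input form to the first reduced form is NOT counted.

D = 252, ⌊√D⌋ = 15
descent: ρ → (-6,6,9)  [lands on river]
river: ρ → (9,12,-3)
river: ρ → (-3,12,9)
river: ρ → (9,6,-6)
ρ-cycle length = 4 (tail of 1 descent step not counted)

4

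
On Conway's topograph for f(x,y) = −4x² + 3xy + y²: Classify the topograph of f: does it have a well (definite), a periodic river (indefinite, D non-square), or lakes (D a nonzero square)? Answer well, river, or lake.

D = b²−4ac = 3² − 4·(-4)·1 = 25
D = 5² is a perfect square ⇒ form factors over ℤ ⇒ lakes

lake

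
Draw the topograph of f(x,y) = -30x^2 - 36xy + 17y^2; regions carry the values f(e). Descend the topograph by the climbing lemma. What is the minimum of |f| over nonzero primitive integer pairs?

descent: ρ → (17,36,-30)  [lands on river]
river: ρ → (-30,24,23)
river: ρ → (23,22,-31)
river: ρ → (-31,40,14)
river: ρ → (14,44,-25)
river: ρ → (-25,56,2)
river: ρ → (2,56,-25)
river: ρ → (-25,44,14)
river: ρ → (14,40,-31)
river: ρ → (-31,22,23)
river: ρ → (23,24,-30)
river: ρ → (-30,36,17)
river: ρ → (17,32,-34)
river: ρ → (-34,36,15)
river: ρ → (15,54,-7)
river: ρ → (-7,44,50)
river: ρ → (50,56,-1)
river: ρ → (-1,56,50)
river: ρ → (50,44,-7)
river: ρ → (-7,54,15)
river: ρ → (15,36,-34)
river: ρ → (-34,32,17)
closes: descent 1, river 22
min |a| on river = 1

1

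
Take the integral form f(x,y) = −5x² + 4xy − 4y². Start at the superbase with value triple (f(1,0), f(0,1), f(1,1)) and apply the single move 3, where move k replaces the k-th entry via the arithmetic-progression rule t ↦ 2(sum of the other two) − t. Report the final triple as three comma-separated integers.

start (-5,-4,-5) = (f(1,0),f(0,1),f(1,1))
replace slot 3: 2·((-5)+(-4)) − (-5) = -13 → (-5,-4,-13)

-5,-4,-13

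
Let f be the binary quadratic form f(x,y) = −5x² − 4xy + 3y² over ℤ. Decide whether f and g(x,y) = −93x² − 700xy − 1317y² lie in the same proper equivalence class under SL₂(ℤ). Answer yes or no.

D₁ = 76, D₂ = 76
river cycle of f (length 6): (3, 4, -5), (-5, 6, 2), (2, 6, -5), (-5, 4, 3), (3, 8, -1), (-1, 8, 3)
river cycle of g (length 6): (-5, 6, 2), (2, 6, -5), (-5, 4, 3), (3, 8, -1), (-1, 8, 3), (3, 4, -5)
cycles coincide ⇒ equivalent

yes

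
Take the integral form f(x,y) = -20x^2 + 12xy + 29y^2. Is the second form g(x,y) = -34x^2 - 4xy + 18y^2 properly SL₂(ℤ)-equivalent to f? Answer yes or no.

D₁ = 2464, D₂ = 2464
river cycle of f (length 12): (29, 46, -3), (-3, 44, 44), (44, 44, -3), (-3, 46, 29), (29, 12, -20), (-20, 28, 21), (21, 14, -27), (-27, 40, 8), (8, 40, -27), (-27, 14, 21), … (2 more)
river cycle of g (length 10): (18, 40, -12), (-12, 32, 30), (30, 28, -14), (-14, 28, 30), (30, 32, -12), (-12, 40, 18), (18, 32, -20), (-20, 48, 2), (2, 48, -20), (-20, 32, 18)
cycles differ ⇒ inequivalent

no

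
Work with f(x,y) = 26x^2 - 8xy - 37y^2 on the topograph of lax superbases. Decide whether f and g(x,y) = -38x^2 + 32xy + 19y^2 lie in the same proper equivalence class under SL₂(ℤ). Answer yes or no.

D₁ = 3912, D₂ = 3912
river cycle of f (length 10): (26, 44, -19), (-19, 32, 38), (38, 44, -13), (-13, 60, 6), (6, 60, -13), (-13, 44, 38), (38, 32, -19), (-19, 44, 26), (26, 60, -3), (-3, 60, 26)
river cycle of g (length 10): (19, 44, -26), (-26, 60, 3), (3, 60, -26), (-26, 44, 19), (19, 32, -38), (-38, 44, 13), (13, 60, -6), (-6, 60, 13), (13, 44, -38), (-38, 32, 19)
cycles differ ⇒ inequivalent

no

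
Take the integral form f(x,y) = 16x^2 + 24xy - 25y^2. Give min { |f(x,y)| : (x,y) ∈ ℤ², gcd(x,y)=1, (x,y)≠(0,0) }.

river: ρ → (-25,26,15)
river: ρ → (15,34,-17)
river: ρ → (-17,34,15)
river: ρ → (15,26,-25)
river: ρ → (-25,24,16)
river: ρ → (16,40,-9)
river: ρ → (-9,32,32)
river: ρ → (32,32,-9)
river: ρ → (-9,40,16)
river: ρ → (16,24,-25)
closes: descent 0, river 10
min |a| on river = 9

9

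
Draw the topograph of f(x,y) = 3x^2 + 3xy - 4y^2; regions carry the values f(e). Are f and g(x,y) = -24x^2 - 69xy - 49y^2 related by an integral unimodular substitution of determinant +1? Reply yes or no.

D₁ = 57, D₂ = 57
river cycle of f (length 6): (-4, 5, 2), (2, 7, -1), (-1, 7, 2), (2, 5, -4), (-4, 3, 3), (3, 3, -4)
river cycle of g (length 6): (-4, 5, 2), (2, 7, -1), (-1, 7, 2), (2, 5, -4), (-4, 3, 3), (3, 3, -4)
cycles coincide ⇒ equivalent

yes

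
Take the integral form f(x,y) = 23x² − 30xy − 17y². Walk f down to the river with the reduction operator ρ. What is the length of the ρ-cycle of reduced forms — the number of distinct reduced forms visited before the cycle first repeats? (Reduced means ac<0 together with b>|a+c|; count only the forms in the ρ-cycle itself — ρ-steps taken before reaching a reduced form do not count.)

D = 2464, ⌊√D⌋ = 49
descent: ρ → (-17,30,23)  [lands on river]
river: ρ → (23,16,-24)
river: ρ → (-24,32,15)
river: ρ → (15,28,-28)
river: ρ → (-28,28,15)
river: ρ → (15,32,-24)
river: ρ → (-24,16,23)
river: ρ → (23,30,-17)
river: ρ → (-17,38,15)
river: ρ → (15,22,-33)
river: ρ → (-33,44,4)
river: ρ → (4,44,-33)
river: ρ → (-33,22,15)
river: ρ → (15,38,-17)
ρ-cycle length = 14 (tail of 1 descent step not counted)

14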